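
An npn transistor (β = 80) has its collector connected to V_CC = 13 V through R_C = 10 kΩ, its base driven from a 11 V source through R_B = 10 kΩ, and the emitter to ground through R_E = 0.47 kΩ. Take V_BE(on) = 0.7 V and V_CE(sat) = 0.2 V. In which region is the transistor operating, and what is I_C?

saturation; I_C ≈ 1.2 mA

Assume active: I_B = (11 − 0.7)/(10 + 81×0.47) = 0.214 mA, I_C = β·I_B = 17.1 mA.
Then V_CE = 13 − 17.1×10 − 17.4×0.47 = -167 V < 0.2 V — the active assumption fails.
Re-solve with V_CE = 0.2 V. KCL at the emitter: V_E/R_E = (V_BB−0.7−V_E)/R_B + (V_CC−0.2−V_E)/R_C, giving V_E = 0.992 V.
I_C = (V_CC − 0.2 − V_E)/R_C = (12.8 − 0.992)/10 = 1.18 mA.
Check: I_B = (10.3 − 0.992)/10 = 0.931 mA, and β·I_B = 74.5 mA > I_C, confirming saturation.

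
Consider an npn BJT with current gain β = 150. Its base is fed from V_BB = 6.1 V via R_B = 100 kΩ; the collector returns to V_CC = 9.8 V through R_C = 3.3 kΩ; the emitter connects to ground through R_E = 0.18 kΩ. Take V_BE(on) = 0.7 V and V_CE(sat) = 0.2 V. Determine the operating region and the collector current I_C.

Assume active: I_B = (6.1 − 0.7)/(100 + 151×0.18) = 0.0425 mA, I_C = β·I_B = 6.37 mA.
Then V_CE = 9.8 − 6.37×3.3 − 6.41×0.18 = -12.4 V < 0.2 V — the active assumption fails.
Re-solve with V_CE = 0.2 V. KCL at the emitter: V_E/R_E = (V_BB−0.7−V_E)/R_B + (V_CC−0.2−V_E)/R_C, giving V_E = 0.505 V.
I_C = (V_CC − 0.2 − V_E)/R_C = (9.6 − 0.505)/3.3 = 2.76 mA.
Check: I_B = (5.4 − 0.505)/100 = 0.049 mA, and β·I_B = 7.34 mA > I_C, confirming saturation.

saturation; I_C ≈ 2.8 mA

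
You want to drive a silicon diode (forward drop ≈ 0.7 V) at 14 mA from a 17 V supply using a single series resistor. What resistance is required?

The resistor drops V_S − V_D = 17 − 0.7 = 16.3 V at 14 mA.
R = 16.3 V / 14 mA = 1.16 kΩ.

R ≈ 1.2 kΩ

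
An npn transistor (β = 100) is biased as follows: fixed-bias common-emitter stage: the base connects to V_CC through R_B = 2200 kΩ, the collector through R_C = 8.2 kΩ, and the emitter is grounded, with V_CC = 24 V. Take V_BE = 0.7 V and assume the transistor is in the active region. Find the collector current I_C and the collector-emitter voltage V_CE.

I_C ≈ 1.1 mA, V_CE ≈ 15 V

Base loop: V_CC = I_B·R_B + V_BE, so I_B = (24 − 0.7)/2200 kΩ = 0.0106 mA.
In the active region I_C = β·I_B = 100 × 0.0106 = 1.06 mA.
Collector loop: V_CE = V_CC − I_C·R_C = 24 − 1.06×8.2 = 15.3 V.
Since V_CE = 15.3 V > V_CE(sat) ≈ 0.2 V, the transistor is in the active region as assumed.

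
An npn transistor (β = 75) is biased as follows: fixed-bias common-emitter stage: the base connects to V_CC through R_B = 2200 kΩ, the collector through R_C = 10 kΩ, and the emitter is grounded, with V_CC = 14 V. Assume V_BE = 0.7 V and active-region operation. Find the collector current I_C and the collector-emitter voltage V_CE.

I_C ≈ 0.45 mA, V_CE ≈ 9.5 V

Base loop: V_CC = I_B·R_B + V_BE, so I_B = (14 − 0.7)/2200 kΩ = 0.00605 mA.
In the active region I_C = β·I_B = 75 × 0.00605 = 0.453 mA.
Collector loop: V_CE = V_CC − I_C·R_C = 14 − 0.453×10 = 9.47 V.
Since V_CE = 9.47 V > V_CE(sat) ≈ 0.2 V, the transistor is in the active region as assumed.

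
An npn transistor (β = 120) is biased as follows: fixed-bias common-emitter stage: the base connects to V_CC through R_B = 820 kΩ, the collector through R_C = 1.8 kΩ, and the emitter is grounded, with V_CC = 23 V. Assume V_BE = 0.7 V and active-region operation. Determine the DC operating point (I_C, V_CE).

Base loop: V_CC = I_B·R_B + V_BE, so I_B = (23 − 0.7)/820 kΩ = 0.0272 mA.
In the active region I_C = β·I_B = 120 × 0.0272 = 3.26 mA.
Collector loop: V_CE = V_CC − I_C·R_C = 23 − 3.26×1.8 = 17.1 V.
Since V_CE = 17.1 V > V_CE(sat) ≈ 0.2 V, the transistor is in the active region as assumed.

I_C ≈ 3.3 mA, V_CE ≈ 17 V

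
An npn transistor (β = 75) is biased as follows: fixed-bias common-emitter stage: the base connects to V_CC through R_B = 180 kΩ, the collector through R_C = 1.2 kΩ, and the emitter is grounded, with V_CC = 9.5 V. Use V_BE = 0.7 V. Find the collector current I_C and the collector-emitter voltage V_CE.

Base loop: V_CC = I_B·R_B + V_BE, so I_B = (9.5 − 0.7)/180 kΩ = 0.0489 mA.
In the active region I_C = β·I_B = 75 × 0.0489 = 3.67 mA.
Collector loop: V_CE = V_CC − I_C·R_C = 9.5 − 3.67×1.2 = 5.1 V.
Since V_CE = 5.1 V > V_CE(sat) ≈ 0.2 V, the transistor is in the active region as assumed.

I_C ≈ 3.7 mA, V_CE ≈ 5.1 V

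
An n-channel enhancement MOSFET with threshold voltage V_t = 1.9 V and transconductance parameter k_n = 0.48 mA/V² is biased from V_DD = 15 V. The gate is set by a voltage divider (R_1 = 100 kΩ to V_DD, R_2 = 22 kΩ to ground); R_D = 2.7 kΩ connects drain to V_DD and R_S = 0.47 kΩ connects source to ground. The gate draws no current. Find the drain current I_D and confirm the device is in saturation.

V_G = V_DD·R_2/(R_1+R_2) = 15×22/122 = 2.7 V.
Assume saturation: I_D = (k_n/2)(V_GS − V_t)² with V_GS = V_G − I_D·R_S = 2.7 − 0.47·I_D.
Substituting gives 0.053·I_D² − 1.18·I_D + 0.155 = 0, with roots I_D = 0.132 or 22.2 mA.
The root I_D = 22.2 mA gives V_GS = -7.71 V ≤ V_t, so take I_D = 0.132 mA.
Then V_GS = 2.64 V and V_DS = V_DD − I_D(R_D+R_S) = 15 − 0.132×3.17 = 14.6 V.
Saturation requires V_DS ≥ V_GS − V_t = 0.743 V; 14.6 ≥ 0.743 ✓.

I_D ≈ 0.13 mA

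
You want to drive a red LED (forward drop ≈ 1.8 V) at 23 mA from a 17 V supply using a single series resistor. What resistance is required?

The resistor drops V_S − V_D = 17 − 1.8 = 15.2 V at 23 mA.
R = 15.2 V / 23 mA = 0.661 kΩ.

R ≈ 0.66 kΩ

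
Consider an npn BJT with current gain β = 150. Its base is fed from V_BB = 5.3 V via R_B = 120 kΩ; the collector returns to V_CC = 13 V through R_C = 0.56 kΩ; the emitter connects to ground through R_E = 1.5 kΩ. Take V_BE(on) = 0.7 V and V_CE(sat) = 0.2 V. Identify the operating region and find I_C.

Assume active. Base-emitter loop: I_B = (V_BB − V_BE)/(R_B + (β+1)R_E) = (5.3 − 0.7)/(120 + 151×1.5) = 0.0133 mA.
I_C = β·I_B = 150×0.0133 = 1.99 mA.
V_CE = V_CC − I_C·R_C − I_E·R_E = 13 − 1.99×0.56 − 2×1.5 = 8.88 V > V_CE(sat), so the active-region assumption holds.

active; I_C ≈ 2 mA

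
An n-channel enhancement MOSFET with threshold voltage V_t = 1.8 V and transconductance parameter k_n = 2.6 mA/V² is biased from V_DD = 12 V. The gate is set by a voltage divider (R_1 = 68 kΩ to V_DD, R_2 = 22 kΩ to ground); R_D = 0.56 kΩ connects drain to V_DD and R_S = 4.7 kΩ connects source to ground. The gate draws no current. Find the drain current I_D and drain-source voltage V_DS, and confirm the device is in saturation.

I_D ≈ 0.17 mA, V_DS ≈ 11 V

V_G = V_DD·R_2/(R_1+R_2) = 12×22/90 = 2.93 V.
Assume saturation: I_D = (k_n/2)(V_GS − V_t)² with V_GS = V_G − I_D·R_S = 2.93 − 4.7·I_D.
Substituting gives 28.7·I_D² − 14.8·I_D + 1.67 = 0, with roots I_D = 0.165 or 0.352 mA.
The root I_D = 0.352 mA gives V_GS = 1.28 V ≤ V_t, so take I_D = 0.165 mA.
Then V_GS = 2.16 V and V_DS = V_DD − I_D(R_D+R_S) = 12 − 0.165×5.26 = 11.1 V.
Saturation requires V_DS ≥ V_GS − V_t = 0.357 V; 11.1 ≥ 0.357 ✓.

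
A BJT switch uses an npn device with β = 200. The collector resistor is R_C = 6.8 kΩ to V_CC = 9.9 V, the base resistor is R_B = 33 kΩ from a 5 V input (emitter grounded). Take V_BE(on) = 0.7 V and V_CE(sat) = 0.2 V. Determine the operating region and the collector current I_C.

saturation; I_C ≈ 1.4 mA

Assume active: I_B = (5 − 0.7)/33 = 0.13 mA, giving I_C = β·I_B = 26.1 mA.
But then V_CE = 9.9 − 26.1×6.8 = -167 V < V_CE(sat) = 0.2 V — impossible in the active region.
So the transistor is saturated. With V_CE = 0.2 V, I_C = (V_CC − 0.2)/R_C = 9.7/6.8 = 1.43 mA.
Check: β·I_B = 26.1 mA > I_C = 1.43 mA, confirming saturation.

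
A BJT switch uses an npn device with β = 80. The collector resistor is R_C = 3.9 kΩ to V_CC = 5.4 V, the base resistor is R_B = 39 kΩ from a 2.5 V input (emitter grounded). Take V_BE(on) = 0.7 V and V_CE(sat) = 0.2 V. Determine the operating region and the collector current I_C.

saturation; I_C ≈ 1.3 mA

Assume active: I_B = (2.5 − 0.7)/39 = 0.0462 mA, giving I_C = β·I_B = 3.69 mA.
But then V_CE = 5.4 − 3.69×3.9 = -9 V < V_CE(sat) = 0.2 V — impossible in the active region.
So the transistor is saturated. With V_CE = 0.2 V, I_C = (V_CC − 0.2)/R_C = 5.2/3.9 = 1.33 mA.
Check: β·I_B = 3.69 mA > I_C = 1.33 mA, confirming saturation.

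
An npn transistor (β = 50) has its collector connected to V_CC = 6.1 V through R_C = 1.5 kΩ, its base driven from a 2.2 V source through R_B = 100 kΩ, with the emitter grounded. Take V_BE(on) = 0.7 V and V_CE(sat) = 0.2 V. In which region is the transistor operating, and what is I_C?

Assume active. Base-emitter loop: I_B = (V_BB − V_BE)/R_B = (2.2 − 0.7)/100 = 0.015 mA.
I_C = β·I_B = 50×0.015 = 0.75 mA.
V_CE = V_CC − I_C·R_C = 6.1 − 0.75×1.5 = 4.97 V > V_CE(sat), so the active-region assumption holds.

active; I_C ≈ 0.75 mA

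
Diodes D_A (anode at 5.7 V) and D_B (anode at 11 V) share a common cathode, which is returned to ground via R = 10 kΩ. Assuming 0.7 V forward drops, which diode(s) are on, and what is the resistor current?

Assume both conduct. Then node N would need to be at both 5.7−0.7 = 5 V and 11−0.7 = 10.3 V, which is impossible.
Assume only D_B conducts: V_N = 11 − 0.7 = 10.3 V, so I_R = 10.3/10 = 1.03 mA.
Check D_A: its anode-to-cathode voltage is 5.7 − 10.3 = -4.6 V < 0.7 V, so it is off. The assumption is consistent.

Only D_B conducts; I_R ≈ 1 mA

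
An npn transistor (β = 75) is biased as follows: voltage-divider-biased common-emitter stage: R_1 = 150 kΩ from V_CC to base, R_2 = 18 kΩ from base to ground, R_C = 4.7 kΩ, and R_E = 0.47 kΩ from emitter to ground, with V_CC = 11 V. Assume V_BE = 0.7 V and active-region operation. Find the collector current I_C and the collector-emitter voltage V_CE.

I_C ≈ 0.69 mA, V_CE ≈ 7.4 V

Thevenize the base divider: V_Th = V_CC·R_2/(R_1+R_2) = 11×18/168 = 1.18 V, R_Th = R_1‖R_2 = 16.1 kΩ.
Base-emitter loop: V_Th = I_B·R_Th + V_BE + (β+1)I_B·R_E, so I_B = (1.18 − 0.7) / (16.1 + 76×0.47) = 0.00924 mA.
I_C = β·I_B = 75×0.00924 = 0.693 mA, and I_E = (β+1)I_B = 0.702 mA.
V_CE = V_CC − I_C·R_C − I_E·R_E = 11 − 0.693×4.7 − 0.702×0.47 = 7.41 V.
V_CE = 7.41 V > 0.2 V confirms active-region operation.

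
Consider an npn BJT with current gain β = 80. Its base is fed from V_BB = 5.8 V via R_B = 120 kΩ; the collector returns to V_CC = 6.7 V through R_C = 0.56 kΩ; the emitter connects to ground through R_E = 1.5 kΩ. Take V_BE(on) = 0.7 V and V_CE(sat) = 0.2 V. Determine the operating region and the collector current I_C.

Assume active. Base-emitter loop: I_B = (V_BB − V_BE)/(R_B + (β+1)R_E) = (5.8 − 0.7)/(120 + 81×1.5) = 0.0211 mA.
I_C = β·I_B = 80×0.0211 = 1.69 mA.
V_CE = V_CC − I_C·R_C − I_E·R_E = 6.7 − 1.69×0.56 − 1.71×1.5 = 3.19 V > V_CE(sat), so the active-region assumption holds.

active; I_C ≈ 1.7 mA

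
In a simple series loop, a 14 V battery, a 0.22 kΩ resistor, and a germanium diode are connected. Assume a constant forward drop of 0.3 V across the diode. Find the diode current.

KVL around the loop: 14 = V_D + I·R = 0.3 + I × 0.22 kΩ.
So I = (14 − 0.3) / 0.22 kΩ = 13.7 / 0.22 = 62.3 mA.

I ≈ 62 mA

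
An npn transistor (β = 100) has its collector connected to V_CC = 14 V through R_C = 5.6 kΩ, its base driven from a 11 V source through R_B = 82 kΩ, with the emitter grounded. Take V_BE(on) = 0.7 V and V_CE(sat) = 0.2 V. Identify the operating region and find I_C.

Assume active: I_B = (11 − 0.7)/82 = 0.126 mA, giving I_C = β·I_B = 12.6 mA.
But then V_CE = 14 − 12.6×5.6 = -56.3 V < V_CE(sat) = 0.2 V — impossible in the active region.
So the transistor is saturated. With V_CE = 0.2 V, I_C = (V_CC − 0.2)/R_C = 13.8/5.6 = 2.46 mA.
Check: β·I_B = 12.6 mA > I_C = 2.46 mA, confirming saturation.

saturation; I_C ≈ 2.5 mA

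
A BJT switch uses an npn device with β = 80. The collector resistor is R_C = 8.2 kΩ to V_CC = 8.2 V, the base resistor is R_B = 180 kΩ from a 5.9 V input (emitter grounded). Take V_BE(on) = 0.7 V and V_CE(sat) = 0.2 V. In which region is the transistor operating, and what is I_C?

Assume active: I_B = (5.9 − 0.7)/180 = 0.0289 mA, giving I_C = β·I_B = 2.31 mA.
But then V_CE = 8.2 − 2.31×8.2 = -10.8 V < V_CE(sat) = 0.2 V — impossible in the active region.
So the transistor is saturated. With V_CE = 0.2 V, I_C = (V_CC − 0.2)/R_C = 8/8.2 = 0.976 mA.
Check: β·I_B = 2.31 mA > I_C = 0.976 mA, confirming saturation.

saturation; I_C ≈ 0.98 mA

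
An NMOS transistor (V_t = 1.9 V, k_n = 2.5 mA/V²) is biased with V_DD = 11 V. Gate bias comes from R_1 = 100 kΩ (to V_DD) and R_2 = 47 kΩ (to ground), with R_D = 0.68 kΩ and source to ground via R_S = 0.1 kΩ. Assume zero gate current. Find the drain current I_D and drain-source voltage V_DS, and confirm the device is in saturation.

V_G = V_DD·R_2/(R_1+R_2) = 11×47/147 = 3.52 V.
Assume saturation: I_D = (k_n/2)(V_GS − V_t)² with V_GS = V_G − I_D·R_S = 3.52 − 0.1·I_D.
Substituting gives 0.0125·I_D² − 1.4·I_D + 3.27 = 0, with roots I_D = 2.38 or 110 mA.
The root I_D = 110 mA gives V_GS = -7.48 V ≤ V_t, so take I_D = 2.38 mA.
Then V_GS = 3.28 V and V_DS = V_DD − I_D(R_D+R_S) = 11 − 2.38×0.78 = 9.15 V.
Saturation requires V_DS ≥ V_GS − V_t = 1.38 V; 9.15 ≥ 1.38 ✓.

I_D ≈ 2.4 mA, V_DS ≈ 9.1 V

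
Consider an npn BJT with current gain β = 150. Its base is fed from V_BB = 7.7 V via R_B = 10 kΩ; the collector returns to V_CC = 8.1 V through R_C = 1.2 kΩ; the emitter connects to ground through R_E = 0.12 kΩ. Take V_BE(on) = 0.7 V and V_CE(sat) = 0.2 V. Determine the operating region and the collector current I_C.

saturation; I_C ≈ 5.9 mA

Assume active: I_B = (7.7 − 0.7)/(10 + 151×0.12) = 0.249 mA, I_C = β·I_B = 37.3 mA.
Then V_CE = 8.1 − 37.3×1.2 − 37.6×0.12 = -41.2 V < 0.2 V — the active assumption fails.
Re-solve with V_CE = 0.2 V. KCL at the emitter: V_E/R_E = (V_BB−0.7−V_E)/R_B + (V_CC−0.2−V_E)/R_C, giving V_E = 0.786 V.
I_C = (V_CC − 0.2 − V_E)/R_C = (7.9 − 0.786)/1.2 = 5.93 mA.
Check: I_B = (7 − 0.786)/10 = 0.621 mA, and β·I_B = 93.2 mA > I_C, confirming saturation.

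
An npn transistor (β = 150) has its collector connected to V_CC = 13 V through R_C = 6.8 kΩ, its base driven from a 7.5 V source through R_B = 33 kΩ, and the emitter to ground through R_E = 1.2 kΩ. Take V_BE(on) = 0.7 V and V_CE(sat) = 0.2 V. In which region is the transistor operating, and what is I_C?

saturation; I_C ≈ 1.6 mA

Assume active: I_B = (7.5 − 0.7)/(33 + 151×1.2) = 0.0317 mA, I_C = β·I_B = 4.76 mA.
Then V_CE = 13 − 4.76×6.8 − 4.79×1.2 = -25.1 V < 0.2 V — the active assumption fails.
Re-solve with V_CE = 0.2 V. KCL at the emitter: V_E/R_E = (V_BB−0.7−V_E)/R_B + (V_CC−0.2−V_E)/R_C, giving V_E = 2.07 V.
I_C = (V_CC − 0.2 − V_E)/R_C = (12.8 − 2.07)/6.8 = 1.58 mA.
Check: I_B = (6.8 − 2.07)/33 = 0.143 mA, and β·I_B = 21.5 mA > I_C, confirming saturation.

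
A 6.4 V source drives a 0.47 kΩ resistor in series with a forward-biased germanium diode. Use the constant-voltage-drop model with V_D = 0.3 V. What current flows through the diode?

KVL around the loop: 6.4 = V_D + I·R = 0.3 + I × 0.47 kΩ.
So I = (6.4 − 0.3) / 0.47 kΩ = 6.1 / 0.47 = 13 mA.

I ≈ 13 mA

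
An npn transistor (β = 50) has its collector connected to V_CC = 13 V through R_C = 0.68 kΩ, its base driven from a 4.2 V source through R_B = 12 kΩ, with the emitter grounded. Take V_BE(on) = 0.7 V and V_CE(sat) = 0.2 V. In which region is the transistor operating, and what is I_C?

Assume active. Base-emitter loop: I_B = (V_BB − V_BE)/R_B = (4.2 − 0.7)/12 = 0.292 mA.
I_C = β·I_B = 50×0.292 = 14.6 mA.
V_CE = V_CC − I_C·R_C = 13 − 14.6×0.68 = 3.08 V > V_CE(sat), so the active-region assumption holds.

active; I_C ≈ 15 mA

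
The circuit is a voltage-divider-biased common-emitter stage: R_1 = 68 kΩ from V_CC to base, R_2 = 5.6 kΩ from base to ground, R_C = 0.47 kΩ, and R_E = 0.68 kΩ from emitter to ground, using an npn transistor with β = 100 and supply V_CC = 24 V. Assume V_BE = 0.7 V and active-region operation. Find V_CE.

V_CE ≈ 22 V

Thevenize the base divider: V_Th = V_CC·R_2/(R_1+R_2) = 24×5.6/73.6 = 1.83 V, R_Th = R_1‖R_2 = 5.17 kΩ.
Base-emitter loop: V_Th = I_B·R_Th + V_BE + (β+1)I_B·R_E, so I_B = (1.83 − 0.7) / (5.17 + 101×0.68) = 0.0152 mA.
I_C = β·I_B = 100×0.0152 = 1.52 mA, and I_E = (β+1)I_B = 1.54 mA.
V_CE = V_CC − I_C·R_C − I_E·R_E = 24 − 1.52×0.47 − 1.54×0.68 = 22.2 V.
V_CE = 22.2 V > 0.2 V confirms active-region operation.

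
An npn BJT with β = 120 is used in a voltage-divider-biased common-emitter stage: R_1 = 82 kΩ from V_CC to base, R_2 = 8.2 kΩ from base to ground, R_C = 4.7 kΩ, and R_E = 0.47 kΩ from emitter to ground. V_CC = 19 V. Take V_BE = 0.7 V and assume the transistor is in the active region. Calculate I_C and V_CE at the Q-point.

I_C ≈ 1.9 mA, V_CE ≈ 9.1 V

Thevenize the base divider: V_Th = V_CC·R_2/(R_1+R_2) = 19×8.2/90.2 = 1.73 V, R_Th = R_1‖R_2 = 7.45 kΩ.
Base-emitter loop: V_Th = I_B·R_Th + V_BE + (β+1)I_B·R_E, so I_B = (1.73 − 0.7) / (7.45 + 121×0.47) = 0.016 mA.
I_C = β·I_B = 120×0.016 = 1.92 mA, and I_E = (β+1)I_B = 1.93 mA.
V_CE = V_CC − I_C·R_C − I_E·R_E = 19 − 1.92×4.7 − 1.93×0.47 = 9.08 V.
V_CE = 9.08 V > 0.2 V confirms active-region operation.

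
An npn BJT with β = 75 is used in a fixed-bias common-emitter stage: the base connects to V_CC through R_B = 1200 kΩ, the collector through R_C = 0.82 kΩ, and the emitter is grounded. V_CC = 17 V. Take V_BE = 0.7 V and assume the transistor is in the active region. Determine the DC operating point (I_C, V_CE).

Base loop: V_CC = I_B·R_B + V_BE, so I_B = (17 − 0.7)/1200 kΩ = 0.0136 mA.
In the active region I_C = β·I_B = 75 × 0.0136 = 1.02 mA.
Collector loop: V_CE = V_CC − I_C·R_C = 17 − 1.02×0.82 = 16.2 V.
Since V_CE = 16.2 V > V_CE(sat) ≈ 0.2 V, the transistor is in the active region as assumed.

I_C ≈ 1 mA, V_CE ≈ 16 V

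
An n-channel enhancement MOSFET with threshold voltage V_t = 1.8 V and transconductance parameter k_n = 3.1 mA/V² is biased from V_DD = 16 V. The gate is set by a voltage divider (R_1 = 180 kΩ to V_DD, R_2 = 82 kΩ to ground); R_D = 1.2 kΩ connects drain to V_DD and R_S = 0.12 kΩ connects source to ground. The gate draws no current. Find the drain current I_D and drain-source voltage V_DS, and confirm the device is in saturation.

V_G = V_DD·R_2/(R_1+R_2) = 16×82/262 = 5.01 V.
Assume saturation: I_D = (k_n/2)(V_GS − V_t)² with V_GS = V_G − I_D·R_S = 5.01 − 0.12·I_D.
Substituting gives 0.0223·I_D² − 2.19·I_D + 15.9 = 0, with roots I_D = 7.91 or 90.4 mA.
The root I_D = 90.4 mA gives V_GS = -5.84 V ≤ V_t, so take I_D = 7.91 mA.
Then V_GS = 4.06 V and V_DS = V_DD − I_D(R_D+R_S) = 16 − 7.91×1.32 = 5.56 V.
Saturation requires V_DS ≥ V_GS − V_t = 2.26 V; 5.56 ≥ 2.26 ✓.

I_D ≈ 7.9 mA, V_DS ≈ 5.6 V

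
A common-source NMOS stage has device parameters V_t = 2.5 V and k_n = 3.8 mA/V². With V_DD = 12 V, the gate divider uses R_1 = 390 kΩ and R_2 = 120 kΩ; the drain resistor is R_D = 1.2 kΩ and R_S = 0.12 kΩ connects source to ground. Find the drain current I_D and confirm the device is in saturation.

I_D ≈ 0.17 mA

V_G = V_DD·R_2/(R_1+R_2) = 12×120/510 = 2.82 V.
Assume saturation: I_D = (k_n/2)(V_GS − V_t)² with V_GS = V_G − I_D·R_S = 2.82 − 0.12·I_D.
Substituting gives 0.0274·I_D² − 1.15·I_D + 0.199 = 0, with roots I_D = 0.174 or 41.8 mA.
The root I_D = 41.8 mA gives V_GS = -2.19 V ≤ V_t, so take I_D = 0.174 mA.
Then V_GS = 2.8 V and V_DS = V_DD − I_D(R_D+R_S) = 12 − 0.174×1.32 = 11.8 V.
Saturation requires V_DS ≥ V_GS − V_t = 0.303 V; 11.8 ≥ 0.303 ✓.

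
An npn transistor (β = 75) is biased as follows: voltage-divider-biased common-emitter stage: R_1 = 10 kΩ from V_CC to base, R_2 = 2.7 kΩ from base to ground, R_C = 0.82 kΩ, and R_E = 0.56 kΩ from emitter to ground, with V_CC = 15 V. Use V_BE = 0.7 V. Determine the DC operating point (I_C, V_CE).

I_C ≈ 4.2 mA, V_CE ≈ 9.2 V

Thevenize the base divider: V_Th = V_CC·R_2/(R_1+R_2) = 15×2.7/12.7 = 3.19 V, R_Th = R_1‖R_2 = 2.13 kΩ.
Base-emitter loop: V_Th = I_B·R_Th + V_BE + (β+1)I_B·R_E, so I_B = (3.19 − 0.7) / (2.13 + 76×0.56) = 0.0557 mA.
I_C = β·I_B = 75×0.0557 = 4.18 mA, and I_E = (β+1)I_B = 4.23 mA.
V_CE = V_CC − I_C·R_C − I_E·R_E = 15 − 4.18×0.82 − 4.23×0.56 = 9.2 V.
V_CE = 9.2 V > 0.2 V confirms active-region operation.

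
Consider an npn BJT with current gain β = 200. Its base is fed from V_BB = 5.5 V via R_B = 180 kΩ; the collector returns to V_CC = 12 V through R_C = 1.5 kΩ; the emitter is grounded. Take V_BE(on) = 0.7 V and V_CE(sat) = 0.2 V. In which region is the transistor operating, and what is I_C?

active; I_C ≈ 5.3 mA

Assume active. Base-emitter loop: I_B = (V_BB − V_BE)/R_B = (5.5 − 0.7)/180 = 0.0267 mA.
I_C = β·I_B = 200×0.0267 = 5.33 mA.
V_CE = V_CC − I_C·R_C = 12 − 5.33×1.5 = 4 V > V_CE(sat), so the active-region assumption holds.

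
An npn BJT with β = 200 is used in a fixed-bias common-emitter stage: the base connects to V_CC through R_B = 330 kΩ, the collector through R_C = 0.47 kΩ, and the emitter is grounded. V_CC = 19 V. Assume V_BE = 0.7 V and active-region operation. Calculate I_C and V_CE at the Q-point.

I_C ≈ 11 mA, V_CE ≈ 14 V

Base loop: V_CC = I_B·R_B + V_BE, so I_B = (19 − 0.7)/330 kΩ = 0.0555 mA.
In the active region I_C = β·I_B = 200 × 0.0555 = 11.1 mA.
Collector loop: V_CE = V_CC − I_C·R_C = 19 − 11.1×0.47 = 13.8 V.
Since V_CE = 13.8 V > V_CE(sat) ≈ 0.2 V, the transistor is in the active region as assumed.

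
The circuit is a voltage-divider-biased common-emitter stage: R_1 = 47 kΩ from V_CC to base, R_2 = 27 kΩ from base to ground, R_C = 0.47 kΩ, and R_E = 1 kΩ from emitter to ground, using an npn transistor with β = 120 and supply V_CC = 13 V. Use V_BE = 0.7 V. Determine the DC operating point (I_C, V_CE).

Thevenize the base divider: V_Th = V_CC·R_2/(R_1+R_2) = 13×27/74 = 4.74 V, R_Th = R_1‖R_2 = 17.1 kΩ.
Base-emitter loop: V_Th = I_B·R_Th + V_BE + (β+1)I_B·R_E, so I_B = (4.74 − 0.7) / (17.1 + 121×1) = 0.0293 mA.
I_C = β·I_B = 120×0.0293 = 3.51 mA, and I_E = (β+1)I_B = 3.54 mA.
V_CE = V_CC − I_C·R_C − I_E·R_E = 13 − 3.51×0.47 − 3.54×1 = 7.81 V.
V_CE = 7.81 V > 0.2 V confirms active-region operation.

I_C ≈ 3.5 mA, V_CE ≈ 7.8 V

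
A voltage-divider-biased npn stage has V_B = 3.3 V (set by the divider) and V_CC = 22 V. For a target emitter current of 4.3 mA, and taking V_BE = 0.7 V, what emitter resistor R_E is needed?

R_E ≈ 0.6 kΩ

V_E = V_B − V_BE = 3.3 − 0.7 = 2.6 V.
R_E = V_E / I_E = 2.6 / 4.3 = 0.605 kΩ.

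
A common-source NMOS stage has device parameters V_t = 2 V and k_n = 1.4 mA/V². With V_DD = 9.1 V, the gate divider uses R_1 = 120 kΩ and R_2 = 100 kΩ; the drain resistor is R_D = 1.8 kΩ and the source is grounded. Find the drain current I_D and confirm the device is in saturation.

I_D ≈ 3.2 mA

V_G = V_DD·R_2/(R_1+R_2) = 9.1×100/220 = 4.14 V. With the source grounded, V_GS = V_G = 4.14 V.
Assume saturation: I_D = (k_n/2)(V_GS − V_t)² = (1.4/2)×(4.14 − 2)² = 0.7×2.14² = 3.19 mA.
V_DS = V_DD − I_D·R_D = 9.1 − 3.19×1.8 = 3.35 V.
Saturation requires V_DS ≥ V_GS − V_t = 2.14 V; 3.35 ≥ 2.14 ✓.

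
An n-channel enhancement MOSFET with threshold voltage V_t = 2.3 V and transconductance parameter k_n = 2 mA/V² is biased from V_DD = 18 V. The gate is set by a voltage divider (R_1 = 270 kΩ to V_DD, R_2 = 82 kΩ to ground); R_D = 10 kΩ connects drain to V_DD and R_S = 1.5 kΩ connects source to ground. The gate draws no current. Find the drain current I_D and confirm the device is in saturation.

V_G = V_DD·R_2/(R_1+R_2) = 18×82/352 = 4.19 V.
Assume saturation: I_D = (k_n/2)(V_GS − V_t)² with V_GS = V_G − I_D·R_S = 4.19 − 1.5·I_D.
Substituting gives 2.25·I_D² − 6.68·I_D + 3.58 = 0, with roots I_D = 0.703 or 2.27 mA.
The root I_D = 2.27 mA gives V_GS = 0.795 V ≤ V_t, so take I_D = 0.703 mA.
Then V_GS = 3.14 V and V_DS = V_DD − I_D(R_D+R_S) = 18 − 0.703×11.5 = 9.91 V.
Saturation requires V_DS ≥ V_GS − V_t = 0.839 V; 9.91 ≥ 0.839 ✓.

I_D ≈ 0.7 mA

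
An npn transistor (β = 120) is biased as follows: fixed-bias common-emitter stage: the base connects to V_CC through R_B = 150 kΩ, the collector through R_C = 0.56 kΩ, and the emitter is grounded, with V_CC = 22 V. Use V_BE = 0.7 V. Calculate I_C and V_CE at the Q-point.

Base loop: V_CC = I_B·R_B + V_BE, so I_B = (22 − 0.7)/150 kΩ = 0.142 mA.
In the active region I_C = β·I_B = 120 × 0.142 = 17 mA.
Collector loop: V_CE = V_CC − I_C·R_C = 22 − 17×0.56 = 12.5 V.
Since V_CE = 12.5 V > V_CE(sat) ≈ 0.2 V, the transistor is in the active region as assumed.

I_C ≈ 17 mA, V_CE ≈ 12 V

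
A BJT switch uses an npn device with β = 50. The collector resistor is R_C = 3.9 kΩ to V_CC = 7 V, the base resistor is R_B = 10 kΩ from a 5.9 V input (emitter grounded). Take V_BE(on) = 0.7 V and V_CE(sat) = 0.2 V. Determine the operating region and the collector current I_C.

Assume active: I_B = (5.9 − 0.7)/10 = 0.52 mA, giving I_C = β·I_B = 26 mA.
But then V_CE = 7 − 26×3.9 = -94.4 V < V_CE(sat) = 0.2 V — impossible in the active region.
So the transistor is saturated. With V_CE = 0.2 V, I_C = (V_CC − 0.2)/R_C = 6.8/3.9 = 1.74 mA.
Check: β·I_B = 26 mA > I_C = 1.74 mA, confirming saturation.

saturation; I_C ≈ 1.7 mA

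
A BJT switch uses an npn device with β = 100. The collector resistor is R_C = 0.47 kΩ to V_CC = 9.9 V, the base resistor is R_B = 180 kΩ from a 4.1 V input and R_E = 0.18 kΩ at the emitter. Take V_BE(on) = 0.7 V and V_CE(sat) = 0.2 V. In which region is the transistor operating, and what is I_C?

Assume active. Base-emitter loop: I_B = (V_BB − V_BE)/(R_B + (β+1)R_E) = (4.1 − 0.7)/(180 + 101×0.18) = 0.0172 mA.
I_C = β·I_B = 100×0.0172 = 1.72 mA.
V_CE = V_CC − I_C·R_C − I_E·R_E = 9.9 − 1.72×0.47 − 1.73×0.18 = 8.78 V > V_CE(sat), so the active-region assumption holds.

active; I_C ≈ 1.7 mA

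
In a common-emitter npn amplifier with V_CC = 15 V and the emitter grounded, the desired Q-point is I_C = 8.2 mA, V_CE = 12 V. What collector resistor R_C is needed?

R_C ≈ 0.37 kΩ

Collector loop: V_CC = I_C·R_C + V_CE.
R_C = (V_CC − V_CE)/I_C = (15 − 12)/8.2 = 0.366 kΩ.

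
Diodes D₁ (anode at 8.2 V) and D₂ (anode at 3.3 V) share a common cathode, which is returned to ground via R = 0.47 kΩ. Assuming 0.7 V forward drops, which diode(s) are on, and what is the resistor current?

Assume both conduct. Then node N would need to be at both 8.2−0.7 = 7.5 V and 3.3−0.7 = 2.6 V, which is impossible.
Assume only D₁ conducts: V_N = 8.2 − 0.7 = 7.5 V, so I_R = 7.5/0.47 = 16 mA.
Check D₂: its anode-to-cathode voltage is 3.3 − 7.5 = -4.2 V < 0.7 V, so it is off. The assumption is consistent.

Only D₁ conducts; I_R ≈ 16 mA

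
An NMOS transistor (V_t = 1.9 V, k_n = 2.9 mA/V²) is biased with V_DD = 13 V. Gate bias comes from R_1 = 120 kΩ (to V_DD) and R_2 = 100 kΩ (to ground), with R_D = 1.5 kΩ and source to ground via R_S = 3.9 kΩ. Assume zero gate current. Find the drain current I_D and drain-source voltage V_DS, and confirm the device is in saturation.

I_D ≈ 0.83 mA, V_DS ≈ 8.5 V

V_G = V_DD·R_2/(R_1+R_2) = 13×100/220 = 5.91 V.
Assume saturation: I_D = (k_n/2)(V_GS − V_t)² with V_GS = V_G − I_D·R_S = 5.91 − 3.9·I_D.
Substituting gives 22.1·I_D² − 46.3·I_D + 23.3 = 0, with roots I_D = 0.834 or 1.27 mA.
The root I_D = 1.27 mA gives V_GS = 0.965 V ≤ V_t, so take I_D = 0.834 mA.
Then V_GS = 2.66 V and V_DS = V_DD − I_D(R_D+R_S) = 13 − 0.834×5.4 = 8.5 V.
Saturation requires V_DS ≥ V_GS − V_t = 0.758 V; 8.5 ≥ 0.758 ✓.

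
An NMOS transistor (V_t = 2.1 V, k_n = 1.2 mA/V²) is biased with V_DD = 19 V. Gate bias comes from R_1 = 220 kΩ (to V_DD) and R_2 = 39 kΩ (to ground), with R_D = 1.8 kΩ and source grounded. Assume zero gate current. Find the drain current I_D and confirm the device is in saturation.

V_G = V_DD·R_2/(R_1+R_2) = 19×39/259 = 2.86 V. With the source grounded, V_GS = V_G = 2.86 V.
Assume saturation: I_D = (k_n/2)(V_GS − V_t)² = (1.2/2)×(2.86 − 2.1)² = 0.6×0.761² = 0.347 mA.
V_DS = V_DD − I_D·R_D = 19 − 0.347×1.8 = 18.4 V.
Saturation requires V_DS ≥ V_GS − V_t = 0.761 V; 18.4 ≥ 0.761 ✓.

I_D ≈ 0.35 mA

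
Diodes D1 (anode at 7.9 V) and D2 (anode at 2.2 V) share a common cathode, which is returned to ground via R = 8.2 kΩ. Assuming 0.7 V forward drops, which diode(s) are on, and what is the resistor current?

Assume both conduct. Then node N would need to be at both 7.9−0.7 = 7.2 V and 2.2−0.7 = 1.5 V, which is impossible.
Assume only D1 conducts: V_N = 7.9 − 0.7 = 7.2 V, so I_R = 7.2/8.2 = 0.878 mA.
Check D2: its anode-to-cathode voltage is 2.2 − 7.2 = -5 V < 0.7 V, so it is off. The assumption is consistent.

Only D1 conducts; I_R ≈ 0.88 mA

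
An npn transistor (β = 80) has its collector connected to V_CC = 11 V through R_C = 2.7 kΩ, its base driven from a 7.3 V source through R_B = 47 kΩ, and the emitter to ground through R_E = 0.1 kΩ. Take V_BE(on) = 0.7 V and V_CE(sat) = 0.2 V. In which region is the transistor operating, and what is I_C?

Assume active: I_B = (7.3 − 0.7)/(47 + 81×0.1) = 0.12 mA, I_C = β·I_B = 9.58 mA.
Then V_CE = 11 − 9.58×2.7 − 9.7×0.1 = -15.8 V < 0.2 V — the active assumption fails.
Re-solve with V_CE = 0.2 V. KCL at the emitter: V_E/R_E = (V_BB−0.7−V_E)/R_B + (V_CC−0.2−V_E)/R_C, giving V_E = 0.398 V.
I_C = (V_CC − 0.2 − V_E)/R_C = (10.8 − 0.398)/2.7 = 3.85 mA.
Check: I_B = (6.6 − 0.398)/47 = 0.132 mA, and β·I_B = 10.6 mA > I_C, confirming saturation.

saturation; I_C ≈ 3.9 mA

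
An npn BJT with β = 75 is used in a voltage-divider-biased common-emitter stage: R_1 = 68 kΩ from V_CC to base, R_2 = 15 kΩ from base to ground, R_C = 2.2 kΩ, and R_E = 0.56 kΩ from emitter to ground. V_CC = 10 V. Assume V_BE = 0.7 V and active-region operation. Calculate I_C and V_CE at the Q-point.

Thevenize the base divider: V_Th = V_CC·R_2/(R_1+R_2) = 10×15/83 = 1.81 V, R_Th = R_1‖R_2 = 12.3 kΩ.
Base-emitter loop: V_Th = I_B·R_Th + V_BE + (β+1)I_B·R_E, so I_B = (1.81 − 0.7) / (12.3 + 76×0.56) = 0.0202 mA.
I_C = β·I_B = 75×0.0202 = 1.51 mA, and I_E = (β+1)I_B = 1.53 mA.
V_CE = V_CC − I_C·R_C − I_E·R_E = 10 − 1.51×2.2 − 1.53×0.56 = 5.81 V.
V_CE = 5.81 V > 0.2 V confirms active-region operation.

I_C ≈ 1.5 mA, V_CE ≈ 5.8 V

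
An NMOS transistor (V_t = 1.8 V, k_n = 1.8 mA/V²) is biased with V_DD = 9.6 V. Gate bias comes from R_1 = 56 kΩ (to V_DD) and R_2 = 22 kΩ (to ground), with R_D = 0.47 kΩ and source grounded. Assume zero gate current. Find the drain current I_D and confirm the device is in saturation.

I_D ≈ 0.74 mA

V_G = V_DD·R_2/(R_1+R_2) = 9.6×22/78 = 2.71 V. With the source grounded, V_GS = V_G = 2.71 V.
Assume saturation: I_D = (k_n/2)(V_GS − V_t)² = (1.8/2)×(2.71 − 1.8)² = 0.9×0.908² = 0.742 mA.
V_DS = V_DD − I_D·R_D = 9.6 − 0.742×0.47 = 9.25 V.
Saturation requires V_DS ≥ V_GS − V_t = 0.908 V; 9.25 ≥ 0.908 ✓.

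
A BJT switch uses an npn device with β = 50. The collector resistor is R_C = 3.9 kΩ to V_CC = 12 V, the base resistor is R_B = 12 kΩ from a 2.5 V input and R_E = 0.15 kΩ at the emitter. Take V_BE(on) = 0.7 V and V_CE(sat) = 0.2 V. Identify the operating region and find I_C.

Assume active: I_B = (2.5 − 0.7)/(12 + 51×0.15) = 0.0916 mA, I_C = β·I_B = 4.58 mA.
Then V_CE = 12 − 4.58×3.9 − 4.67×0.15 = -6.56 V < 0.2 V — the active assumption fails.
Re-solve with V_CE = 0.2 V. KCL at the emitter: V_E/R_E = (V_BB−0.7−V_E)/R_B + (V_CC−0.2−V_E)/R_C, giving V_E = 0.453 V.
I_C = (V_CC − 0.2 − V_E)/R_C = (11.8 − 0.453)/3.9 = 2.91 mA.
Check: I_B = (1.8 − 0.453)/12 = 0.112 mA, and β·I_B = 5.61 mA > I_C, confirming saturation.

saturation; I_C ≈ 2.9 mA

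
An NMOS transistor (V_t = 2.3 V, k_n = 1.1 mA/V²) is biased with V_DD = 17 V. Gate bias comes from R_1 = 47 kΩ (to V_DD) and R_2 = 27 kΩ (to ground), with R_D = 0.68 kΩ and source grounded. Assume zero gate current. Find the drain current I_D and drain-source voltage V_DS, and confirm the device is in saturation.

I_D ≈ 8.4 mA, V_DS ≈ 11 V

V_G = V_DD·R_2/(R_1+R_2) = 17×27/74 = 6.2 V. With the source grounded, V_GS = V_G = 6.2 V.
Assume saturation: I_D = (k_n/2)(V_GS − V_t)² = (1.1/2)×(6.2 − 2.3)² = 0.55×3.9² = 8.38 mA.
V_DS = V_DD − I_D·R_D = 17 − 8.38×0.68 = 11.3 V.
Saturation requires V_DS ≥ V_GS − V_t = 3.9 V; 11.3 ≥ 3.9 ✓.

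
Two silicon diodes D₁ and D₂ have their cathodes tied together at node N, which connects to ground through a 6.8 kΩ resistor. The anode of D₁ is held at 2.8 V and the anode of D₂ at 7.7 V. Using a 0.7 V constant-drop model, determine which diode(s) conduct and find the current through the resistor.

Only D₂ conducts; I_R ≈ 1 mA

Assume both conduct. Then node N would need to be at both 2.8−0.7 = 2.1 V and 7.7−0.7 = 7 V, which is impossible.
Assume only D₂ conducts: V_N = 7.7 − 0.7 = 7 V, so I_R = 7/6.8 = 1.03 mA.
Check D₁: its anode-to-cathode voltage is 2.8 − 7 = -4.2 V < 0.7 V, so it is off. The assumption is consistent.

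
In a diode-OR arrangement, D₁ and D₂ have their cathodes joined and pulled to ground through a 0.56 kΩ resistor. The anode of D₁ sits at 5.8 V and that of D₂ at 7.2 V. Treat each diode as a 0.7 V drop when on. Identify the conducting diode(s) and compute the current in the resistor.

Only D₂ conducts; I_R ≈ 12 mA

Assume both conduct. Then node N would need to be at both 5.8−0.7 = 5.1 V and 7.2−0.7 = 6.5 V, which is impossible.
Assume only D₂ conducts: V_N = 7.2 − 0.7 = 6.5 V, so I_R = 6.5/0.56 = 11.6 mA.
Check D₁: its anode-to-cathode voltage is 5.8 − 6.5 = -0.7 V < 0.7 V, so it is off. The assumption is consistent.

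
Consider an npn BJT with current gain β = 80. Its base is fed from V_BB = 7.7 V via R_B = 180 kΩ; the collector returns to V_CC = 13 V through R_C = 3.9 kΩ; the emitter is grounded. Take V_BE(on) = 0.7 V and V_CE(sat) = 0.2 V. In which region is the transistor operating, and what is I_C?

Assume active. Base-emitter loop: I_B = (V_BB − V_BE)/R_B = (7.7 − 0.7)/180 = 0.0389 mA.
I_C = β·I_B = 80×0.0389 = 3.11 mA.
V_CE = V_CC − I_C·R_C = 13 − 3.11×3.9 = 0.867 V > V_CE(sat), so the active-region assumption holds.

active; I_C ≈ 3.1 mA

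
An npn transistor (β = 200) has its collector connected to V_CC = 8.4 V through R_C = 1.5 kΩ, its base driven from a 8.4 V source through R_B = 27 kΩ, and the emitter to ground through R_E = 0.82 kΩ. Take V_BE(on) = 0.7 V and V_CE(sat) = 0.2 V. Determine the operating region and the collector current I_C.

Assume active: I_B = (8.4 − 0.7)/(27 + 201×0.82) = 0.0401 mA, I_C = β·I_B = 8.03 mA.
Then V_CE = 8.4 − 8.03×1.5 − 8.07×0.82 = -10.3 V < 0.2 V — the active assumption fails.
Re-solve with V_CE = 0.2 V. KCL at the emitter: V_E/R_E = (V_BB−0.7−V_E)/R_B + (V_CC−0.2−V_E)/R_C, giving V_E = 2.99 V.
I_C = (V_CC − 0.2 − V_E)/R_C = (8.2 − 2.99)/1.5 = 3.47 mA.
Check: I_B = (7.7 − 2.99)/27 = 0.174 mA, and β·I_B = 34.9 mA > I_C, confirming saturation.

saturation; I_C ≈ 3.5 mA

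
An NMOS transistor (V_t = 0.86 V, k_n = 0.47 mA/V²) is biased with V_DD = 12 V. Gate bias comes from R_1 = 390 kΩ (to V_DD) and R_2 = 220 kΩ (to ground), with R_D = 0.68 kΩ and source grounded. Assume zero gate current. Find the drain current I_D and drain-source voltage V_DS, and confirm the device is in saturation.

I_D ≈ 2.8 mA, V_DS ≈ 10 V

V_G = V_DD·R_2/(R_1+R_2) = 12×220/610 = 4.33 V. With the source grounded, V_GS = V_G = 4.33 V.
Assume saturation: I_D = (k_n/2)(V_GS − V_t)² = (0.47/2)×(4.33 − 0.86)² = 0.235×3.47² = 2.83 mA.
V_DS = V_DD − I_D·R_D = 12 − 2.83×0.68 = 10.1 V.
Saturation requires V_DS ≥ V_GS − V_t = 3.47 V; 10.1 ≥ 3.47 ✓.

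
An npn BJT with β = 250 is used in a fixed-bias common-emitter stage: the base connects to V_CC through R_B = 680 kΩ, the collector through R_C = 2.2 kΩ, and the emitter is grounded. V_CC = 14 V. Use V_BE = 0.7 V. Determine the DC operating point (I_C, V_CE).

I_C ≈ 4.9 mA, V_CE ≈ 3.2 V

Base loop: V_CC = I_B·R_B + V_BE, so I_B = (14 − 0.7)/680 kΩ = 0.0196 mA.
In the active region I_C = β·I_B = 250 × 0.0196 = 4.89 mA.
Collector loop: V_CE = V_CC − I_C·R_C = 14 − 4.89×2.2 = 3.24 V.
Since V_CE = 3.24 V > V_CE(sat) ≈ 0.2 V, the transistor is in the active region as assumed.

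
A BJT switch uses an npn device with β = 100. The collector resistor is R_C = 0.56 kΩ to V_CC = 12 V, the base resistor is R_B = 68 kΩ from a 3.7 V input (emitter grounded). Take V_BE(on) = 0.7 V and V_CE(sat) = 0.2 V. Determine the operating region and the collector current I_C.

Assume active. Base-emitter loop: I_B = (V_BB − V_BE)/R_B = (3.7 − 0.7)/68 = 0.0441 mA.
I_C = β·I_B = 100×0.0441 = 4.41 mA.
V_CE = V_CC − I_C·R_C = 12 − 4.41×0.56 = 9.53 V > V_CE(sat), so the active-region assumption holds.

active; I_C ≈ 4.4 mA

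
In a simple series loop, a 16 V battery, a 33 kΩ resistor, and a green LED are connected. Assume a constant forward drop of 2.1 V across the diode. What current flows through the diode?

KVL around the loop: 16 = V_D + I·R = 2.1 + I × 33 kΩ.
So I = (16 − 2.1) / 33 kΩ = 13.9 / 33 = 0.421 mA.

I ≈ 0.42 mA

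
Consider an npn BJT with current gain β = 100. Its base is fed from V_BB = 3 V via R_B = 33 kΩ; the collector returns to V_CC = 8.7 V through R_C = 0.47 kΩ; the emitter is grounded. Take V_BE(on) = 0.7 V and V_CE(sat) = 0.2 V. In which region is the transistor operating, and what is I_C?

Assume active. Base-emitter loop: I_B = (V_BB − V_BE)/R_B = (3 − 0.7)/33 = 0.0697 mA.
I_C = β·I_B = 100×0.0697 = 6.97 mA.
V_CE = V_CC − I_C·R_C = 8.7 − 6.97×0.47 = 5.42 V > V_CE(sat), so the active-region assumption holds.

active; I_C ≈ 7 mA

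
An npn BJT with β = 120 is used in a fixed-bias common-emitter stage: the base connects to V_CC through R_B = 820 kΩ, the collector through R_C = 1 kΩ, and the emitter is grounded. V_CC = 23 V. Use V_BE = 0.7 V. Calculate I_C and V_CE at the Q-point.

I_C ≈ 3.3 mA, V_CE ≈ 20 V

Base loop: V_CC = I_B·R_B + V_BE, so I_B = (23 − 0.7)/820 kΩ = 0.0272 mA.
In the active region I_C = β·I_B = 120 × 0.0272 = 3.26 mA.
Collector loop: V_CE = V_CC − I_C·R_C = 23 − 3.26×1 = 19.7 V.
Since V_CE = 19.7 V > V_CE(sat) ≈ 0.2 V, the transistor is in the active region as assumed.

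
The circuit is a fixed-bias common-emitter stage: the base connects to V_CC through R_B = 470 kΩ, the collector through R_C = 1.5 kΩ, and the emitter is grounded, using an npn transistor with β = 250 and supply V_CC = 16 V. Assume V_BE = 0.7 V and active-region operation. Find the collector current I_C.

I_C ≈ 8.1 mA

Base loop: V_CC = I_B·R_B + V_BE, so I_B = (16 − 0.7)/470 kΩ = 0.0326 mA.
In the active region I_C = β·I_B = 250 × 0.0326 = 8.14 mA.
Collector loop: V_CE = V_CC − I_C·R_C = 16 − 8.14×1.5 = 3.79 V.
Since V_CE = 3.79 V > V_CE(sat) ≈ 0.2 V, the transistor is in the active region as assumed.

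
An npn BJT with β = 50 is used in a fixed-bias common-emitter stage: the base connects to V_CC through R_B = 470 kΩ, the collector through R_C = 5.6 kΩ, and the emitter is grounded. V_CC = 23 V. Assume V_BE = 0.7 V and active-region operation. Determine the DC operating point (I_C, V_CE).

Base loop: V_CC = I_B·R_B + V_BE, so I_B = (23 − 0.7)/470 kΩ = 0.0474 mA.
In the active region I_C = β·I_B = 50 × 0.0474 = 2.37 mA.
Collector loop: V_CE = V_CC − I_C·R_C = 23 − 2.37×5.6 = 9.71 V.
Since V_CE = 9.71 V > V_CE(sat) ≈ 0.2 V, the transistor is in the active region as assumed.

I_C ≈ 2.4 mA, V_CE ≈ 9.7 V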